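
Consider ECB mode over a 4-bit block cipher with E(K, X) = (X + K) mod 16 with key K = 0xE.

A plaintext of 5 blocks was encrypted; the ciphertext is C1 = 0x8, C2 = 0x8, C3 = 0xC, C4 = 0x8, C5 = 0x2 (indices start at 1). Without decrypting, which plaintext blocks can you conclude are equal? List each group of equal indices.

ECB encrypts each block independently with the same key, so equal ciphertext blocks imply equal plaintext blocks.
C1 = C2 = C4 = 0x8, so P1 = P2 = P4.

P1 = P2 = P4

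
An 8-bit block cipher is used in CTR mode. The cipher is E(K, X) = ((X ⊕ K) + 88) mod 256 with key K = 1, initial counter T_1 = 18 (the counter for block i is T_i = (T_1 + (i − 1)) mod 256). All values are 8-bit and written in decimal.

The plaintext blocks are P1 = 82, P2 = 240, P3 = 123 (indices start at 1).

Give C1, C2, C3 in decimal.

CTR encryption: S_i = E(K, T_i) where T_i is the counter for block i; C_i = P_i ⊕ S_i.
C1: T = 18, S = E(K, T) = 107; 82 ⊕ 107 = 57.
C2: T = 19, S = E(K, T) = 106; 240 ⊕ 106 = 154.
C3: T = 20, S = E(K, T) = 109; 123 ⊕ 109 = 22.

C1 = 57, C2 = 154, C3 = 22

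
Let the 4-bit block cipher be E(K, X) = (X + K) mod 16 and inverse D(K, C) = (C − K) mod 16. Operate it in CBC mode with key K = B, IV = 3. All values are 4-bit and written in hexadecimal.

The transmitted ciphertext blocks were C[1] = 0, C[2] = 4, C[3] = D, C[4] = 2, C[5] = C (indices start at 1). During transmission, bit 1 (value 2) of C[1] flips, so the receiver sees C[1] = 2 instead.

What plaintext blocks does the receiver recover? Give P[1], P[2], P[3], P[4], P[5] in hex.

CBC decryption: P_i = D(K, C_i) ⊕ C_{i−1}, with C_{0} = IV.
Only C[1] changed, to 2. In CBC, a change in C_i garbles P_i and flips the same bit in P_{i+1}. Decrypting the received ciphertext:
P[1]: D(K, 2) = 7; 7 ⊕ 3 = 4.
P[2]: D(K, 4) = 9; 9 ⊕ 2 = B.
P[3]: D(K, D) = 2; 2 ⊕ 4 = 6.
P[4]: D(K, 2) = 7; 7 ⊕ D = A.
P[5]: D(K, C) = 1; 1 ⊕ 2 = 3.
Blocks that differ from the original plaintext: P[1], P[2].

P[1] = 4, P[2] = B, P[3] = 6, P[4] = A, P[5] = 3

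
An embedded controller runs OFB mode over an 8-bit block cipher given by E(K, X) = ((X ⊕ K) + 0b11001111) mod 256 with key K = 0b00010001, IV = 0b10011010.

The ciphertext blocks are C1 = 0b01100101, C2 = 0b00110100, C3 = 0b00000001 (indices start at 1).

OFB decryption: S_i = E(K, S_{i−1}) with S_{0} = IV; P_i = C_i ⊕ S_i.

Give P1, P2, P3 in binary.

P1 = 0b00111111, P2 = 0b00101110, P3 = 0b11011011

P1: S = E(K, 0b10011010) = 0b01011010; 0b01100101 ⊕ 0b01011010 = 0b00111111.
P2: S = E(K, 0b01011010) = 0b00011010; 0b00110100 ⊕ 0b00011010 = 0b00101110.
P3: S = E(K, 0b00011010) = 0b11011010; 0b00000001 ⊕ 0b11011010 = 0b11011011.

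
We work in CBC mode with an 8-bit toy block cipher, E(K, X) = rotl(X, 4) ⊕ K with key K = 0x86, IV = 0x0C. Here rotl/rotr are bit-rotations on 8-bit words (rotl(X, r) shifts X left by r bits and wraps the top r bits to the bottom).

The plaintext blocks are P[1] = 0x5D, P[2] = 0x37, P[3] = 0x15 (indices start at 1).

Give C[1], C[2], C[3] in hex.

CBC encryption: C_i = E(K, P_i ⊕ C_{i−1}), with C_{0} = IV.
C[1]: P[1] ⊕ 0x0C = 0x51; E(K, 0x51) = 0x93.
C[2]: P[2] ⊕ 0x93 = 0xA4; E(K, 0xA4) = 0xCC.
C[3]: P[3] ⊕ 0xCC = 0xD9; E(K, 0xD9) = 0x1B.

C[1] = 0x93, C[2] = 0xCC, C[3] = 0x1B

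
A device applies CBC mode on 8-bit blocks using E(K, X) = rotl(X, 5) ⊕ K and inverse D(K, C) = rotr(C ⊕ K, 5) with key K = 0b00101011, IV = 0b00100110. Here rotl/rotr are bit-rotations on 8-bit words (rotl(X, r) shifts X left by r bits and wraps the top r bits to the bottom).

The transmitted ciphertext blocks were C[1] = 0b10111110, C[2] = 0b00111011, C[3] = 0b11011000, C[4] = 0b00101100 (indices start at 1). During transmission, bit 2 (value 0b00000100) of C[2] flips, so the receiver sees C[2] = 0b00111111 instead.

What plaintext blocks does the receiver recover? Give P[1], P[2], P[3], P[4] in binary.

CBC decryption: P_i = D(K, C_i) ⊕ C_{i−1}, with C_{0} = IV.
Only C[2] changed, to 0b00111111. In CBC, a change in C_i garbles P_i and flips the same bit in P_{i+1}. Decrypting the received ciphertext:
P[1]: D(K, 0b10111110) = 0b10101100; 0b10101100 ⊕ 0b00100110 = 0b10001010.
P[2]: D(K, 0b00111111) = 0b10100000; 0b10100000 ⊕ 0b10111110 = 0b00011110.
P[3]: D(K, 0b11011000) = 0b10011111; 0b10011111 ⊕ 0b00111111 = 0b10100000.
P[4]: D(K, 0b00101100) = 0b00111000; 0b00111000 ⊕ 0b11011000 = 0b11100000.
Blocks that differ from the original plaintext: P[2], P[3].

P[1] = 0b10001010, P[2] = 0b00011110, P[3] = 0b10100000, P[4] = 0b11100000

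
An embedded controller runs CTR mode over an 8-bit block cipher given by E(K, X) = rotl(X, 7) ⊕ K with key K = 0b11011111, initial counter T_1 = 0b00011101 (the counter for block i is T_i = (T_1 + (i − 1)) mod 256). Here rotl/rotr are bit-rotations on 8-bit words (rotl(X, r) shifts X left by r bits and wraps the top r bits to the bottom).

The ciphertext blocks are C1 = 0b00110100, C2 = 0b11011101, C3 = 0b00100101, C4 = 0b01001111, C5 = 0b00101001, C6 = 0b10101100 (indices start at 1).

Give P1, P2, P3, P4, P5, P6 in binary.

P1 = 0b01100101, P2 = 0b00001101, P3 = 0b01110101, P4 = 0b10000000, P5 = 0b01100110, P6 = 0b01100010

CTR decryption: S_i = E(K, T_i) where T_i is the counter for block i; P_i = C_i ⊕ S_i.
P1: T = 0b00011101, S = E(K, T) = 0b01010001; 0b00110100 ⊕ 0b01010001 = 0b01100101.
P2: T = 0b00011110, S = E(K, T) = 0b11010000; 0b11011101 ⊕ 0b11010000 = 0b00001101.
P3: T = 0b00011111, S = E(K, T) = 0b01010000; 0b00100101 ⊕ 0b01010000 = 0b01110101.
P4: T = 0b00100000, S = E(K, T) = 0b11001111; 0b01001111 ⊕ 0b11001111 = 0b10000000.
P5: T = 0b00100001, S = E(K, T) = 0b01001111; 0b00101001 ⊕ 0b01001111 = 0b01100110.
P6: T = 0b00100010, S = E(K, T) = 0b11001110; 0b10101100 ⊕ 0b11001110 = 0b01100010.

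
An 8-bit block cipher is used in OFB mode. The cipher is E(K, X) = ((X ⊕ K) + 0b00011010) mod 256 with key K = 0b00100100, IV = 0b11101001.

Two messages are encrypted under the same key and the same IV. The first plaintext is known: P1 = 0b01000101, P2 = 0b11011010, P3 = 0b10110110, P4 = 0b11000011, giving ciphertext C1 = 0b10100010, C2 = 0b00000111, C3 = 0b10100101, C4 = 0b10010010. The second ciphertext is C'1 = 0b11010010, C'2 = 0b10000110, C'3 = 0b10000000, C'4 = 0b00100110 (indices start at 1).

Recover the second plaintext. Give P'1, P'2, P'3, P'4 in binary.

In OFB with a reused IV, both messages share the same keystream S_i, so C_i ⊕ C'_i = P_i ⊕ P'_i and thus P'_i = P_i ⊕ C_i ⊕ C'_i.
P'1: 0b01000101 ⊕ 0b10100010 ⊕ 0b11010010 = 0b00110101.
P'2: 0b11011010 ⊕ 0b00000111 ⊕ 0b10000110 = 0b01011011.
P'3: 0b10110110 ⊕ 0b10100101 ⊕ 0b10000000 = 0b10010011.
P'4: 0b11000011 ⊕ 0b10010010 ⊕ 0b00100110 = 0b01110111.

P'1 = 0b00110101, P'2 = 0b01011011, P'3 = 0b10010011, P'4 = 0b01110111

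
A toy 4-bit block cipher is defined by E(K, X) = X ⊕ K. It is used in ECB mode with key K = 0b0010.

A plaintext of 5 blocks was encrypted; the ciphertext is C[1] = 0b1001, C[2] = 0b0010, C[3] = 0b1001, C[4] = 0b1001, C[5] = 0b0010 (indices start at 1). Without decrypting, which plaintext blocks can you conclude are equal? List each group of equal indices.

P[1] = P[3] = P[4]; P[2] = P[5]

ECB encrypts each block independently with the same key, so equal ciphertext blocks imply equal plaintext blocks.
C[1] = C[3] = C[4] = 0b1001, so P[1] = P[3] = P[4].
C[2] = C[5] = 0b0010, so P[2] = P[5].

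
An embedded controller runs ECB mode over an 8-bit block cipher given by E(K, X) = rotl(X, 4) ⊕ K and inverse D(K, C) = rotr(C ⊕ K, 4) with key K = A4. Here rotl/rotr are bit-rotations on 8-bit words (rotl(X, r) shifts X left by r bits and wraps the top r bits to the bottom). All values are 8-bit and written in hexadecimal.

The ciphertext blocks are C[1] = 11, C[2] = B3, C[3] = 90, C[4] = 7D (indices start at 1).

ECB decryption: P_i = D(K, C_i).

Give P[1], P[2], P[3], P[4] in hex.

P[1] = 5B, P[2] = 71, P[3] = 43, P[4] = 9D

P[1]: D(K, 11) = 5B.
P[2]: D(K, B3) = 71.
P[3]: D(K, 90) = 43.
P[4]: D(K, 7D) = 9D.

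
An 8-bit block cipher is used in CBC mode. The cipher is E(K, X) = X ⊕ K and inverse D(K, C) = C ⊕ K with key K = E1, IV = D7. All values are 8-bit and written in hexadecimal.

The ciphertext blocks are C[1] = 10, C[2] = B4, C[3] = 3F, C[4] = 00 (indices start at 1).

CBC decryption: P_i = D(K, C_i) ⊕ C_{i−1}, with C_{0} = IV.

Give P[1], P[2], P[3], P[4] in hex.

P[1]: D(K, 10) = F1; F1 ⊕ D7 = 26.
P[2]: D(K, B4) = 55; 55 ⊕ 10 = 45.
P[3]: D(K, 3F) = DE; DE ⊕ B4 = 6A.
P[4]: D(K, 00) = E1; E1 ⊕ 3F = DE.

P[1] = 26, P[2] = 45, P[3] = 6A, P[4] = DE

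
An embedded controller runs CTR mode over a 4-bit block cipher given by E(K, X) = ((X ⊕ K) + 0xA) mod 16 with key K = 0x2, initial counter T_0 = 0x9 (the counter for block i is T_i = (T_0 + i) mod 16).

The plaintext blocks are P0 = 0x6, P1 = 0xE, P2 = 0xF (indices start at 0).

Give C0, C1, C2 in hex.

CTR encryption: S_i = E(K, T_i) where T_i is the counter for block i; C_i = P_i ⊕ S_i.
C0: T = 0x9, S = E(K, T) = 0x5; 0x6 ⊕ 0x5 = 0x3.
C1: T = 0xA, S = E(K, T) = 0x2; 0xE ⊕ 0x2 = 0xC.
C2: T = 0xB, S = E(K, T) = 0x3; 0xF ⊕ 0x3 = 0xC.

C0 = 0x3, C1 = 0xC, C2 = 0xC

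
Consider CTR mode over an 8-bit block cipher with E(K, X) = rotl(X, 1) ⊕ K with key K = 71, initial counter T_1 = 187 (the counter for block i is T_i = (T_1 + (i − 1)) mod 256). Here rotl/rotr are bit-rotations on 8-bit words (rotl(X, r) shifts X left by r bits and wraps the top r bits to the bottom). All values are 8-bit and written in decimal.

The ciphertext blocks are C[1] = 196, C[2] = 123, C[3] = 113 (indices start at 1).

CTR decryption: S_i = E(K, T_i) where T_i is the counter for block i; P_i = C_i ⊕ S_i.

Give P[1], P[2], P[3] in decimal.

P[1]: T = 187, S = E(K, T) = 48; 196 ⊕ 48 = 244.
P[2]: T = 188, S = E(K, T) = 62; 123 ⊕ 62 = 69.
P[3]: T = 189, S = E(K, T) = 60; 113 ⊕ 60 = 77.

P[1] = 244, P[2] = 69, P[3] = 77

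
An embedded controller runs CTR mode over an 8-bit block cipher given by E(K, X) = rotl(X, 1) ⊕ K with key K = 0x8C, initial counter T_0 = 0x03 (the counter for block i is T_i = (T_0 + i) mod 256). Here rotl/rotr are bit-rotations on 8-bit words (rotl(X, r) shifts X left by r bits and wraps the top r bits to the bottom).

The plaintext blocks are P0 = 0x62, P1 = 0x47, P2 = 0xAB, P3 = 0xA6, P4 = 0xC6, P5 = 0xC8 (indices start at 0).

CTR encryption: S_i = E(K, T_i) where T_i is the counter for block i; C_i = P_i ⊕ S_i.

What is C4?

C4 = 0x44

C0: T = 0x03, S = E(K, T) = 0x8A; 0x62 ⊕ 0x8A = 0xE8.
C1: T = 0x04, S = E(K, T) = 0x84; 0x47 ⊕ 0x84 = 0xC3.
C2: T = 0x05, S = E(K, T) = 0x86; 0xAB ⊕ 0x86 = 0x2D.
C3: T = 0x06, S = E(K, T) = 0x80; 0xA6 ⊕ 0x80 = 0x26.
C4: T = 0x07, S = E(K, T) = 0x82; 0xC6 ⊕ 0x82 = 0x44.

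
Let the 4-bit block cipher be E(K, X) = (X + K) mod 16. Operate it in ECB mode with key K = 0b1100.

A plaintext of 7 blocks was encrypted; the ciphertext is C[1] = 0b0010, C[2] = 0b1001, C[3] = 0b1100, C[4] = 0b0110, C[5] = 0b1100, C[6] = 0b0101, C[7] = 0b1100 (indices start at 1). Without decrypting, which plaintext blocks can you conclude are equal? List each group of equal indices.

P[3] = P[5] = P[7]

ECB encrypts each block independently with the same key, so equal ciphertext blocks imply equal plaintext blocks.
C[3] = C[5] = C[7] = 0b1100, so P[3] = P[5] = P[7].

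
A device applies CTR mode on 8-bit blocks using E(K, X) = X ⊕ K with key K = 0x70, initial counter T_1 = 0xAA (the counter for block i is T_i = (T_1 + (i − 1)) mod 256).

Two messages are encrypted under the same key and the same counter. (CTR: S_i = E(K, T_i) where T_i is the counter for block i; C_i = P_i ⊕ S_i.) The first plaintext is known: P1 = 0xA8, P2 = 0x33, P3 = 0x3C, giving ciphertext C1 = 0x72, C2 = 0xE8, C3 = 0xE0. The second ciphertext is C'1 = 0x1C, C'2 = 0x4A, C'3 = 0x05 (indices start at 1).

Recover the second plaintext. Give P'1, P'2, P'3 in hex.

In CTR with a reused counter, both messages share the same keystream S_i, so C_i ⊕ C'_i = P_i ⊕ P'_i and thus P'_i = P_i ⊕ C_i ⊕ C'_i.
P'1: 0xA8 ⊕ 0x72 ⊕ 0x1C = 0xC6.
P'2: 0x33 ⊕ 0xE8 ⊕ 0x4A = 0x91.
P'3: 0x3C ⊕ 0xE0 ⊕ 0x05 = 0xD9.

P'1 = 0xC6, P'2 = 0x91, P'3 = 0xD9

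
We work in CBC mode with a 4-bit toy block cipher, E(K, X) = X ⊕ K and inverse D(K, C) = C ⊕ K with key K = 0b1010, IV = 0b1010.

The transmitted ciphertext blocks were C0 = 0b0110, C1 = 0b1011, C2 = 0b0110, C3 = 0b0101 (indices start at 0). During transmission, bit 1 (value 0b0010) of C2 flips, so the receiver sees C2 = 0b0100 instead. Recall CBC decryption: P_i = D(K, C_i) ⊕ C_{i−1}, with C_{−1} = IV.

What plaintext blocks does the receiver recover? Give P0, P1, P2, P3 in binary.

Only C2 changed, to 0b0100. In CBC, a change in C_i garbles P_i and flips the same bit in P_{i+1}. Decrypting the received ciphertext:
P0: D(K, 0b0110) = 0b1100; 0b1100 ⊕ 0b1010 = 0b0110.
P1: D(K, 0b1011) = 0b0001; 0b0001 ⊕ 0b0110 = 0b0111.
P2: D(K, 0b0100) = 0b1110; 0b1110 ⊕ 0b1011 = 0b0101.
P3: D(K, 0b0101) = 0b1111; 0b1111 ⊕ 0b0100 = 0b1011.
Blocks that differ from the original plaintext: P2, P3.

P0 = 0b0110, P1 = 0b0111, P2 = 0b0101, P3 = 0b1011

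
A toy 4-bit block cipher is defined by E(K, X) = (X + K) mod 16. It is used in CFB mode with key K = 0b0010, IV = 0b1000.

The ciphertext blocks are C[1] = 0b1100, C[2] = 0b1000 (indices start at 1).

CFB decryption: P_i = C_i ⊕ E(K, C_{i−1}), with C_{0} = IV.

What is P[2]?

P[2]: E(K, 0b1100) = 0b1110; 0b1000 ⊕ 0b1110 = 0b0110.

P[2] = 0b0110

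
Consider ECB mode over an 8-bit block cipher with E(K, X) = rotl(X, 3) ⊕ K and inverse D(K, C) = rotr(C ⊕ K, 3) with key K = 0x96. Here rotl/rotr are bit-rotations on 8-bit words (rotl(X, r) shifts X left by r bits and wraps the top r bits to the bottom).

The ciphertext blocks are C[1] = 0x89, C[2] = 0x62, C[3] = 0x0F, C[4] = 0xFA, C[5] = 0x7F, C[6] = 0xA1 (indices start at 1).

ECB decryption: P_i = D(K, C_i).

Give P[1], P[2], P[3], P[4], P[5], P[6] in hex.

P[1]: D(K, 0x89) = 0xE3.
P[2]: D(K, 0x62) = 0x9E.
P[3]: D(K, 0x0F) = 0x33.
P[4]: D(K, 0xFA) = 0x8D.
P[5]: D(K, 0x7F) = 0x3D.
P[6]: D(K, 0xA1) = 0xE6.

P[1] = 0xE3, P[2] = 0x9E, P[3] = 0x33, P[4] = 0x8D, P[5] = 0x3D, P[6] = 0xE6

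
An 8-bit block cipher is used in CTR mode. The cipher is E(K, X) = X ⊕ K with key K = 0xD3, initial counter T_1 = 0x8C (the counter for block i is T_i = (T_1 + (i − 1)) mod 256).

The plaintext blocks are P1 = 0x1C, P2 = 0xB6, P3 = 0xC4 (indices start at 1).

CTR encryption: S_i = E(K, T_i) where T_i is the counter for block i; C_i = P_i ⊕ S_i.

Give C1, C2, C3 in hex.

C1: T = 0x8C, S = E(K, T) = 0x5F; 0x1C ⊕ 0x5F = 0x43.
C2: T = 0x8D, S = E(K, T) = 0x5E; 0xB6 ⊕ 0x5E = 0xE8.
C3: T = 0x8E, S = E(K, T) = 0x5D; 0xC4 ⊕ 0x5D = 0x99.

C1 = 0x43, C2 = 0xE8, C3 = 0x99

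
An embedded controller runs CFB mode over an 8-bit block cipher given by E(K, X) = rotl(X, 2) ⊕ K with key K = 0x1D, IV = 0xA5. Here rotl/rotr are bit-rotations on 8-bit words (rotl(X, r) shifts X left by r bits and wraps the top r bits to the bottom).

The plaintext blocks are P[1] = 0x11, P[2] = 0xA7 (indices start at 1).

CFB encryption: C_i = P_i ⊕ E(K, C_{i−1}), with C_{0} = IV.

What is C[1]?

C[1]: E(K, 0xA5) = 0x8B; 0x11 ⊕ 0x8B = 0x9A.

C[1] = 0x9A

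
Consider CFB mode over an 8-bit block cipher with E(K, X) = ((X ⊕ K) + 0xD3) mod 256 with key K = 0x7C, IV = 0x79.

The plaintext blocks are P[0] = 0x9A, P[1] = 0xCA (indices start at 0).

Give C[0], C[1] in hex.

C[0] = 0x42, C[1] = 0xDB

CFB encryption: C_i = P_i ⊕ E(K, C_{i−1}), with C_{−1} = IV.
C[0]: E(K, 0x79) = 0xD8; 0x9A ⊕ 0xD8 = 0x42.
C[1]: E(K, 0x42) = 0x11; 0xCA ⊕ 0x11 = 0xDB.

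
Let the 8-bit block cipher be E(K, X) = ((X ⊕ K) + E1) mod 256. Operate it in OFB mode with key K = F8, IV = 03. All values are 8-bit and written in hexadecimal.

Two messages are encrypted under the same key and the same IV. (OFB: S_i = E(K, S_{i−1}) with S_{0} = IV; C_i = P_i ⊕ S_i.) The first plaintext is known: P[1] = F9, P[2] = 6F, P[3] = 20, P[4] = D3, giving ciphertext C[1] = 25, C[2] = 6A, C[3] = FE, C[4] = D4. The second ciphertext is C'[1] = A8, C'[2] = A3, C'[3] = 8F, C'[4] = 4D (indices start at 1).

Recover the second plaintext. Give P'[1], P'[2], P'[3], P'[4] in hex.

In OFB with a reused IV, both messages share the same keystream S_i, so C_i ⊕ C'_i = P_i ⊕ P'_i and thus P'_i = P_i ⊕ C_i ⊕ C'_i.
P'[1]: F9 ⊕ 25 ⊕ A8 = 74.
P'[2]: 6F ⊕ 6A ⊕ A3 = A6.
P'[3]: 20 ⊕ FE ⊕ 8F = 51.
P'[4]: D3 ⊕ D4 ⊕ 4D = 4A.

P'[1] = 74, P'[2] = A6, P'[3] = 51, P'[4] = 4A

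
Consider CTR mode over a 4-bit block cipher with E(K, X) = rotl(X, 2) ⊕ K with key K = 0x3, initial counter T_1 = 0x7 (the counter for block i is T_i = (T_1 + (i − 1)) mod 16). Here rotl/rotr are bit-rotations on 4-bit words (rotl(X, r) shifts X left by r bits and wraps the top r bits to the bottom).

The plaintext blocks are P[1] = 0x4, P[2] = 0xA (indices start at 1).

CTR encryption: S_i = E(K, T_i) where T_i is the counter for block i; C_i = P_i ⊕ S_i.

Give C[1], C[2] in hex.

C[1]: T = 0x7, S = E(K, T) = 0xE; 0x4 ⊕ 0xE = 0xA.
C[2]: T = 0x8, S = E(K, T) = 0x1; 0xA ⊕ 0x1 = 0xB.

C[1] = 0xA, C[2] = 0xB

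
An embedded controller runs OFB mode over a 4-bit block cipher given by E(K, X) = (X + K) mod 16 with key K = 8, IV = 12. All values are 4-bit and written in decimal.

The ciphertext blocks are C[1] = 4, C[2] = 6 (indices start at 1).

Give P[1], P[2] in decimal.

P[1] = 0, P[2] = 10

OFB decryption: S_i = E(K, S_{i−1}) with S_{0} = IV; P_i = C_i ⊕ S_i.
P[1]: S = E(K, 12) = 4; 4 ⊕ 4 = 0.
P[2]: S = E(K, 4) = 12; 6 ⊕ 12 = 10.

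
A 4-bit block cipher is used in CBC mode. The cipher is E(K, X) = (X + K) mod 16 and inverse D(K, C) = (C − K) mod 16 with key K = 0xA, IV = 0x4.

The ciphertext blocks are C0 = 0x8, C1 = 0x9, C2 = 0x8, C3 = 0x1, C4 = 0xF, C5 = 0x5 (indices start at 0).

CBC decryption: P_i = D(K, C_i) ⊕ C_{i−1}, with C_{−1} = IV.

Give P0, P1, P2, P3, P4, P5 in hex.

P0: D(K, 0x8) = 0xE; 0xE ⊕ 0x4 = 0xA.
P1: D(K, 0x9) = 0xF; 0xF ⊕ 0x8 = 0x7.
P2: D(K, 0x8) = 0xE; 0xE ⊕ 0x9 = 0x7.
P3: D(K, 0x1) = 0x7; 0x7 ⊕ 0x8 = 0xF.
P4: D(K, 0xF) = 0x5; 0x5 ⊕ 0x1 = 0x4.
P5: D(K, 0x5) = 0xB; 0xB ⊕ 0xF = 0x4.

P0 = 0xA, P1 = 0x7, P2 = 0x7, P3 = 0xF, P4 = 0x4, P5 = 0x4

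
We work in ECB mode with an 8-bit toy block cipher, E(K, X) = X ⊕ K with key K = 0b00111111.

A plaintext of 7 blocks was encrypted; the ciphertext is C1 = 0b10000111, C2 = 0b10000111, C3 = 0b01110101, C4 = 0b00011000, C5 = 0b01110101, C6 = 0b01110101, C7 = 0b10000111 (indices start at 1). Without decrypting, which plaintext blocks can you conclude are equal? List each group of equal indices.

ECB encrypts each block independently with the same key, so equal ciphertext blocks imply equal plaintext blocks.
C1 = C2 = C7 = 0b10000111, so P1 = P2 = P7.
C3 = C5 = C6 = 0b01110101, so P3 = P5 = P6.

P1 = P2 = P7; P3 = P5 = P6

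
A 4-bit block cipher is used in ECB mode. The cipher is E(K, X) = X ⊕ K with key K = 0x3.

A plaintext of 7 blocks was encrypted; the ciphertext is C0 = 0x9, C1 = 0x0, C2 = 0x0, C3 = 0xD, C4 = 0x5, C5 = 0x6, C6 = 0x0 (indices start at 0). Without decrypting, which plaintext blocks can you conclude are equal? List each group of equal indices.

ECB encrypts each block independently with the same key, so equal ciphertext blocks imply equal plaintext blocks.
C1 = C2 = C6 = 0x0, so P1 = P2 = P6.

P1 = P2 = P6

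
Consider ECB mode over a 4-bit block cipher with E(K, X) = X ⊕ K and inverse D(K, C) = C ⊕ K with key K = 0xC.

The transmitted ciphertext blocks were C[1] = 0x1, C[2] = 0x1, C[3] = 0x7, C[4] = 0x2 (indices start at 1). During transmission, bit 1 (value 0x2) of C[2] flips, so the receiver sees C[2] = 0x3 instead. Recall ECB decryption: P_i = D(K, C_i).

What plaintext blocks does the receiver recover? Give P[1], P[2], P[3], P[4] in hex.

Only C[2] changed, to 0x3. In ECB, a change in C_i affects only P_i. Decrypting the received ciphertext:
P[1]: D(K, 0x1) = 0xD.
P[2]: D(K, 0x3) = 0xF.
P[3]: D(K, 0x7) = 0xB.
P[4]: D(K, 0x2) = 0xE.
Blocks that differ from the original plaintext: P[2].

P[1] = 0xD, P[2] = 0xF, P[3] = 0xB, P[4] = 0xE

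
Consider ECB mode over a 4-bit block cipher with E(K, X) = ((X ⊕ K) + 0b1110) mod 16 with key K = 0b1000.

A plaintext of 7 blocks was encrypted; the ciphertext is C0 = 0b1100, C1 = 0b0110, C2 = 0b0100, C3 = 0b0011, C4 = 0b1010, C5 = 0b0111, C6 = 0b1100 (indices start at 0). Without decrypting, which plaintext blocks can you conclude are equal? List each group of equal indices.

P0 = P6

ECB encrypts each block independently with the same key, so equal ciphertext blocks imply equal plaintext blocks.
C0 = C6 = 0b1100, so P0 = P6.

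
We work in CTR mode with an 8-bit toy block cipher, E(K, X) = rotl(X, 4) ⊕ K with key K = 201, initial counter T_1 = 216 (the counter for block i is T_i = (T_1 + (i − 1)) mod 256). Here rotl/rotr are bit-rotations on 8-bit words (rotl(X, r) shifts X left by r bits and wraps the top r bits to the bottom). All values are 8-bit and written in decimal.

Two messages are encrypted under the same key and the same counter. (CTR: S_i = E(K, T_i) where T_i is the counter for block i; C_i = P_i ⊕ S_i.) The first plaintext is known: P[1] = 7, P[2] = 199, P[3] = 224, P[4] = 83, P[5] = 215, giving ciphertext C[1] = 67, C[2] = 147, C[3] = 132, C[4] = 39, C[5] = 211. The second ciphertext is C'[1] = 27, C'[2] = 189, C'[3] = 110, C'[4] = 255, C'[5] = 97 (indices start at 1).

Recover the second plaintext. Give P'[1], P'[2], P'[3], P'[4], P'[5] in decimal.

P'[1] = 95, P'[2] = 233, P'[3] = 10, P'[4] = 139, P'[5] = 101

In CTR with a reused counter, both messages share the same keystream S_i, so C_i ⊕ C'_i = P_i ⊕ P'_i and thus P'_i = P_i ⊕ C_i ⊕ C'_i.
P'[1]: 7 ⊕ 67 ⊕ 27 = 95.
P'[2]: 199 ⊕ 147 ⊕ 189 = 233.
P'[3]: 224 ⊕ 132 ⊕ 110 = 10.
P'[4]: 83 ⊕ 39 ⊕ 255 = 139.
P'[5]: 215 ⊕ 211 ⊕ 97 = 101.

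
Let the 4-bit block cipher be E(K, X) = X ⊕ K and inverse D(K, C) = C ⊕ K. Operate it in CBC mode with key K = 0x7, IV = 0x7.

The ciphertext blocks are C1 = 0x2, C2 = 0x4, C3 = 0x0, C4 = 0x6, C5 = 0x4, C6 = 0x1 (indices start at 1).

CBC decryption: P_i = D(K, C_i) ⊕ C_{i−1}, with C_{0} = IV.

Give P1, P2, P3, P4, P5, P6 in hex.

P1 = 0x2, P2 = 0x1, P3 = 0x3, P4 = 0x1, P5 = 0x5, P6 = 0x2

P1: D(K, 0x2) = 0x5; 0x5 ⊕ 0x7 = 0x2.
P2: D(K, 0x4) = 0x3; 0x3 ⊕ 0x2 = 0x1.
P3: D(K, 0x0) = 0x7; 0x7 ⊕ 0x4 = 0x3.
P4: D(K, 0x6) = 0x1; 0x1 ⊕ 0x0 = 0x1.
P5: D(K, 0x4) = 0x3; 0x3 ⊕ 0x6 = 0x5.
P6: D(K, 0x1) = 0x6; 0x6 ⊕ 0x4 = 0x2.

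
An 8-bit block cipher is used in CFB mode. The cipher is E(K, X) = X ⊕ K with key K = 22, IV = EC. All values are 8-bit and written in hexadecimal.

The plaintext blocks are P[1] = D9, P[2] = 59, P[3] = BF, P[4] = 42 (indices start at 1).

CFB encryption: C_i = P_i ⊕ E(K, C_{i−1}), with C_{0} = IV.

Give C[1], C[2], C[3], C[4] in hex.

C[1]: E(K, EC) = CE; D9 ⊕ CE = 17.
C[2]: E(K, 17) = 35; 59 ⊕ 35 = 6C.
C[3]: E(K, 6C) = 4E; BF ⊕ 4E = F1.
C[4]: E(K, F1) = D3; 42 ⊕ D3 = 91.

C[1] = 17, C[2] = 6C, C[3] = F1, C[4] = 91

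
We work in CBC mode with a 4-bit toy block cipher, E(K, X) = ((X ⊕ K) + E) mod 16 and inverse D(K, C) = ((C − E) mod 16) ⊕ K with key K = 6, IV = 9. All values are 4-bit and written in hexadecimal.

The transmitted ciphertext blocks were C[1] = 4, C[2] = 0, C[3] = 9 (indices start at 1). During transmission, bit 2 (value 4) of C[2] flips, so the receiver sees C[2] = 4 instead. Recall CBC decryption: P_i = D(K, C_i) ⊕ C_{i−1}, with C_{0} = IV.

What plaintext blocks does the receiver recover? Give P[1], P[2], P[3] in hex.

P[1] = 9, P[2] = 4, P[3] = 9

Only C[2] changed, to 4. In CBC, a change in C_i garbles P_i and flips the same bit in P_{i+1}. Decrypting the received ciphertext:
P[1]: D(K, 4) = 0; 0 ⊕ 9 = 9.
P[2]: D(K, 4) = 0; 0 ⊕ 4 = 4.
P[3]: D(K, 9) = D; D ⊕ 4 = 9.
Blocks that differ from the original plaintext: P[2], P[3].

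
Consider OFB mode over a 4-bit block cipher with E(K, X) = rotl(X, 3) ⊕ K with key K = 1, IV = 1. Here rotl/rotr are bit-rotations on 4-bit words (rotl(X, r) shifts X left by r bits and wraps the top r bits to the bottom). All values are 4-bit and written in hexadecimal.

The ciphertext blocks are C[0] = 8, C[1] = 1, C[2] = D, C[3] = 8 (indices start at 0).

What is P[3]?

P[3] = 6

OFB decryption: S_i = E(K, S_{i−1}) with S_{−1} = IV; P_i = C_i ⊕ S_i.
P[0]: S = E(K, 1) = 9; 8 ⊕ 9 = 1.
P[1]: S = E(K, 9) = D; 1 ⊕ D = C.
P[2]: S = E(K, D) = F; D ⊕ F = 2.
P[3]: S = E(K, F) = E; 8 ⊕ E = 6.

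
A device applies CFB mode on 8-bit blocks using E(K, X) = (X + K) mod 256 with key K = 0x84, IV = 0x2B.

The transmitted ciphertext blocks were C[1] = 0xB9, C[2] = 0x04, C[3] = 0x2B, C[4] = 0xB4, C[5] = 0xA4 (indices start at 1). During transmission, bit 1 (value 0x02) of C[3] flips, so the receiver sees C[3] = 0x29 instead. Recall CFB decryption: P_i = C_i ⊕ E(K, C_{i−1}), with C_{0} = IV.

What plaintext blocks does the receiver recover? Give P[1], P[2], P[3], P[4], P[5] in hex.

P[1] = 0x16, P[2] = 0x39, P[3] = 0xA1, P[4] = 0x19, P[5] = 0x9C

Only C[3] changed, to 0x29. In CFB, a change in C_i flips the same bit in P_i and garbles P_{i+1}. Decrypting the received ciphertext:
P[1]: E(K, 0x2B) = 0xAF; 0xB9 ⊕ 0xAF = 0x16.
P[2]: E(K, 0xB9) = 0x3D; 0x04 ⊕ 0x3D = 0x39.
P[3]: E(K, 0x04) = 0x88; 0x29 ⊕ 0x88 = 0xA1.
P[4]: E(K, 0x29) = 0xAD; 0xB4 ⊕ 0xAD = 0x19.
P[5]: E(K, 0xB4) = 0x38; 0xA4 ⊕ 0x38 = 0x9C.
Blocks that differ from the original plaintext: P[3], P[4].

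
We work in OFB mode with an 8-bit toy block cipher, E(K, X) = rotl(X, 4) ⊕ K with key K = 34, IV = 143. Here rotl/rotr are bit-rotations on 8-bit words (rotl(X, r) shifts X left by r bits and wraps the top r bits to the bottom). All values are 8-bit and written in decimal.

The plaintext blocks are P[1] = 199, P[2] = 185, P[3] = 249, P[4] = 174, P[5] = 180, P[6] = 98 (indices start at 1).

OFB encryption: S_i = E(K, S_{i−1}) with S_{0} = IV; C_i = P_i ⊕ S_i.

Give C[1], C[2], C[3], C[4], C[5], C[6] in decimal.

C[1]: S = E(K, 143) = 218; 199 ⊕ 218 = 29.
C[2]: S = E(K, 218) = 143; 185 ⊕ 143 = 54.
C[3]: S = E(K, 143) = 218; 249 ⊕ 218 = 35.
C[4]: S = E(K, 218) = 143; 174 ⊕ 143 = 33.
C[5]: S = E(K, 143) = 218; 180 ⊕ 218 = 110.
C[6]: S = E(K, 218) = 143; 98 ⊕ 143 = 237.

C[1] = 29, C[2] = 54, C[3] = 35, C[4] = 33, C[5] = 110, C[6] = 237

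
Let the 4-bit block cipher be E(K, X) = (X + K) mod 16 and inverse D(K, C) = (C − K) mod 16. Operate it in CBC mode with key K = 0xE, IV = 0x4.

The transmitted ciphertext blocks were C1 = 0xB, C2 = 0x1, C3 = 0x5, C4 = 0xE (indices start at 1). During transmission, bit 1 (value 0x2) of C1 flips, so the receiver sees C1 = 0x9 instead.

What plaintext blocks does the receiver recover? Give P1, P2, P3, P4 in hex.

CBC decryption: P_i = D(K, C_i) ⊕ C_{i−1}, with C_{0} = IV.
Only C1 changed, to 0x9. In CBC, a change in C_i garbles P_i and flips the same bit in P_{i+1}. Decrypting the received ciphertext:
P1: D(K, 0x9) = 0xB; 0xB ⊕ 0x4 = 0xF.
P2: D(K, 0x1) = 0x3; 0x3 ⊕ 0x9 = 0xA.
P3: D(K, 0x5) = 0x7; 0x7 ⊕ 0x1 = 0x6.
P4: D(K, 0xE) = 0x0; 0x0 ⊕ 0x5 = 0x5.
Blocks that differ from the original plaintext: P1, P2.

P1 = 0xF, P2 = 0xA, P3 = 0x6, P4 = 0x5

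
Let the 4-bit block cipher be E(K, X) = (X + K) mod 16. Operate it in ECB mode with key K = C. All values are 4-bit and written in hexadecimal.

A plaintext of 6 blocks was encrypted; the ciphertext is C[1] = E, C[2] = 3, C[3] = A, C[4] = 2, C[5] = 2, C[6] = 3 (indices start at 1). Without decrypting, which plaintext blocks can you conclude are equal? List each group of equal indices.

P[2] = P[6]; P[4] = P[5]

ECB encrypts each block independently with the same key, so equal ciphertext blocks imply equal plaintext blocks.
C[2] = C[6] = 3, so P[2] = P[6].
C[4] = C[5] = 2, so P[4] = P[5].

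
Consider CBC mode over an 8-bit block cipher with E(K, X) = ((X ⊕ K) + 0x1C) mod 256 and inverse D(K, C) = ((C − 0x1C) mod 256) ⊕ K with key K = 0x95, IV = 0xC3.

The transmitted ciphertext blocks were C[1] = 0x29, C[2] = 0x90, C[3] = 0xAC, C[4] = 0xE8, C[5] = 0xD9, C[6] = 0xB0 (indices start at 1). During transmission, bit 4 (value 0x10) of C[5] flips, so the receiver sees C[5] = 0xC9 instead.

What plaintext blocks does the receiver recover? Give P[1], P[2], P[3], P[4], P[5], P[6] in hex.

P[1] = 0x5B, P[2] = 0xC8, P[3] = 0x95, P[4] = 0xF5, P[5] = 0xD0, P[6] = 0xC8

CBC decryption: P_i = D(K, C_i) ⊕ C_{i−1}, with C_{0} = IV.
Only C[5] changed, to 0xC9. In CBC, a change in C_i garbles P_i and flips the same bit in P_{i+1}. Decrypting the received ciphertext:
P[1]: D(K, 0x29) = 0x98; 0x98 ⊕ 0xC3 = 0x5B.
P[2]: D(K, 0x90) = 0xE1; 0xE1 ⊕ 0x29 = 0xC8.
P[3]: D(K, 0xAC) = 0x05; 0x05 ⊕ 0x90 = 0x95.
P[4]: D(K, 0xE8) = 0x59; 0x59 ⊕ 0xAC = 0xF5.
P[5]: D(K, 0xC9) = 0x38; 0x38 ⊕ 0xE8 = 0xD0.
P[6]: D(K, 0xB0) = 0x01; 0x01 ⊕ 0xC9 = 0xC8.
Blocks that differ from the original plaintext: P[5], P[6].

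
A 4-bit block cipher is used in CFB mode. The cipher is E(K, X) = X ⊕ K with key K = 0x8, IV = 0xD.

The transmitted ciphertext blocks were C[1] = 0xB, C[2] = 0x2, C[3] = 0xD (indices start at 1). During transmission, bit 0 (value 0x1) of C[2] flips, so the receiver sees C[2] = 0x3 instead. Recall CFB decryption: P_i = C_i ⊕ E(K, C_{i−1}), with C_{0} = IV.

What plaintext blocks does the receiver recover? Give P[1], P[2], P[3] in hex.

P[1] = 0xE, P[2] = 0x0, P[3] = 0x6

Only C[2] changed, to 0x3. In CFB, a change in C_i flips the same bit in P_i and garbles P_{i+1}. Decrypting the received ciphertext:
P[1]: E(K, 0xD) = 0x5; 0xB ⊕ 0x5 = 0xE.
P[2]: E(K, 0xB) = 0x3; 0x3 ⊕ 0x3 = 0x0.
P[3]: E(K, 0x3) = 0xB; 0xD ⊕ 0xB = 0x6.
Blocks that differ from the original plaintext: P[2], P[3].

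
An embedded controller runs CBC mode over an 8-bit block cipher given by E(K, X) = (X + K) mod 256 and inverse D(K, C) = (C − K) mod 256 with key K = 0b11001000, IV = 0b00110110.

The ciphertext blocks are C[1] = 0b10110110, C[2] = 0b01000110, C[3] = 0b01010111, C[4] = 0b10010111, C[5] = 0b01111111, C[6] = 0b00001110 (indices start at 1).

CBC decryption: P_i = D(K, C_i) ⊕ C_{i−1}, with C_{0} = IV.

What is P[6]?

P[6]: D(K, 0b00001110) = 0b01000110; 0b01000110 ⊕ 0b01111111 = 0b00111001.

P[6] = 0b00111001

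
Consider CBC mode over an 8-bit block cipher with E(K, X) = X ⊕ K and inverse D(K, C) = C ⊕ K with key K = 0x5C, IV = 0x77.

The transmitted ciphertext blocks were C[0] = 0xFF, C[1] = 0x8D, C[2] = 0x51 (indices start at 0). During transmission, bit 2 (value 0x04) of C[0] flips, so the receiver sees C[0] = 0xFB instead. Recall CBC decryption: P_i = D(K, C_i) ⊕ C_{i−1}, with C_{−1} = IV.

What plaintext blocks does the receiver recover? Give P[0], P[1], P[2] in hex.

P[0] = 0xD0, P[1] = 0x2A, P[2] = 0x80

Only C[0] changed, to 0xFB. In CBC, a change in C_i garbles P_i and flips the same bit in P_{i+1}. Decrypting the received ciphertext:
P[0]: D(K, 0xFB) = 0xA7; 0xA7 ⊕ 0x77 = 0xD0.
P[1]: D(K, 0x8D) = 0xD1; 0xD1 ⊕ 0xFB = 0x2A.
P[2]: D(K, 0x51) = 0x0D; 0x0D ⊕ 0x8D = 0x80.
Blocks that differ from the original plaintext: P[0], P[1].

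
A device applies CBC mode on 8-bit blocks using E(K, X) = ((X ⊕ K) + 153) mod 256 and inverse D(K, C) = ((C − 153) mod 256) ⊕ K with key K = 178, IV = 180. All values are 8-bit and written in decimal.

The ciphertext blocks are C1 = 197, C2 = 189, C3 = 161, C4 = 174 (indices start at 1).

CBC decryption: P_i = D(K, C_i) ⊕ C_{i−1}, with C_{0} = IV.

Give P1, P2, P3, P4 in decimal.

P1: D(K, 197) = 158; 158 ⊕ 180 = 42.
P2: D(K, 189) = 150; 150 ⊕ 197 = 83.
P3: D(K, 161) = 186; 186 ⊕ 189 = 7.
P4: D(K, 174) = 167; 167 ⊕ 161 = 6.

P1 = 42, P2 = 83, P3 = 7, P4 = 6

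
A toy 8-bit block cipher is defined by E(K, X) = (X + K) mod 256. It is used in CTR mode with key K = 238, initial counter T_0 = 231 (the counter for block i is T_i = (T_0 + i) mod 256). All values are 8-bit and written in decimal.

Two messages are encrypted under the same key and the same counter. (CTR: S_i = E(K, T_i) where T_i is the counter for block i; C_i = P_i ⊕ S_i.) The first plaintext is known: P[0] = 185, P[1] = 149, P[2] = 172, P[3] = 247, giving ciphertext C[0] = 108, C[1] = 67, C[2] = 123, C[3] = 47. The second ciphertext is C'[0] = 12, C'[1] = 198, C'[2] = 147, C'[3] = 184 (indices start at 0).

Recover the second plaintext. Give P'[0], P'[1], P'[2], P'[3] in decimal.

In CTR with a reused counter, both messages share the same keystream S_i, so C_i ⊕ C'_i = P_i ⊕ P'_i and thus P'_i = P_i ⊕ C_i ⊕ C'_i.
P'[0]: 185 ⊕ 108 ⊕ 12 = 217.
P'[1]: 149 ⊕ 67 ⊕ 198 = 16.
P'[2]: 172 ⊕ 123 ⊕ 147 = 68.
P'[3]: 247 ⊕ 47 ⊕ 184 = 96.

P'[0] = 217, P'[1] = 16, P'[2] = 68, P'[3] = 96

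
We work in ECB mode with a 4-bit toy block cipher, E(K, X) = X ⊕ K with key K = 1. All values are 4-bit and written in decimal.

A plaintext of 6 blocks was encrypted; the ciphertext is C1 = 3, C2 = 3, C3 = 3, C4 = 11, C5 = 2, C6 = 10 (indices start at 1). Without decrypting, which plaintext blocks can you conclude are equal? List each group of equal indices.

ECB encrypts each block independently with the same key, so equal ciphertext blocks imply equal plaintext blocks.
C1 = C2 = C3 = 3, so P1 = P2 = P3.

P1 = P2 = P3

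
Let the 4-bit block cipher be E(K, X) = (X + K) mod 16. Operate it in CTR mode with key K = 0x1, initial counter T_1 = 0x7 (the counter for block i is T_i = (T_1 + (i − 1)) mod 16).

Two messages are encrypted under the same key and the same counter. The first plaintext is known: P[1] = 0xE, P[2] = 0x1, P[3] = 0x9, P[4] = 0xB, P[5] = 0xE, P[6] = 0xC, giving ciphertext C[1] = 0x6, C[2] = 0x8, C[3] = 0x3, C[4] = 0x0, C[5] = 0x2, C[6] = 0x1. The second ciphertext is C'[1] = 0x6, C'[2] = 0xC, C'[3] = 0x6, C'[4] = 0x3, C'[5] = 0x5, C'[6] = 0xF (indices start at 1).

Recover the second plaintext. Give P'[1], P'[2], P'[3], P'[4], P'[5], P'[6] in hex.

In CTR with a reused counter, both messages share the same keystream S_i, so C_i ⊕ C'_i = P_i ⊕ P'_i and thus P'_i = P_i ⊕ C_i ⊕ C'_i.
P'[1]: 0xE ⊕ 0x6 ⊕ 0x6 = 0xE.
P'[2]: 0x1 ⊕ 0x8 ⊕ 0xC = 0x5.
P'[3]: 0x9 ⊕ 0x3 ⊕ 0x6 = 0xC.
P'[4]: 0xB ⊕ 0x0 ⊕ 0x3 = 0x8.
P'[5]: 0xE ⊕ 0x2 ⊕ 0x5 = 0x9.
P'[6]: 0xC ⊕ 0x1 ⊕ 0xF = 0x2.

P'[1] = 0xE, P'[2] = 0x5, P'[3] = 0xC, P'[4] = 0x8, P'[5] = 0x9, P'[6] = 0x2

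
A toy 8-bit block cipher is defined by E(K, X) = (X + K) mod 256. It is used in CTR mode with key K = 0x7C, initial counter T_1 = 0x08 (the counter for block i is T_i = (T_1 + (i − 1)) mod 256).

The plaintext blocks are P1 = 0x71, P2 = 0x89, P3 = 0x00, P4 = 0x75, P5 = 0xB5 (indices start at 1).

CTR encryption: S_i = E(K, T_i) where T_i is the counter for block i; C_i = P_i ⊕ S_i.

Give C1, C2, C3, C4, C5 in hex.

C1 = 0xF5, C2 = 0x0C, C3 = 0x86, C4 = 0xF2, C5 = 0x3D

C1: T = 0x08, S = E(K, T) = 0x84; 0x71 ⊕ 0x84 = 0xF5.
C2: T = 0x09, S = E(K, T) = 0x85; 0x89 ⊕ 0x85 = 0x0C.
C3: T = 0x0A, S = E(K, T) = 0x86; 0x00 ⊕ 0x86 = 0x86.
C4: T = 0x0B, S = E(K, T) = 0x87; 0x75 ⊕ 0x87 = 0xF2.
C5: T = 0x0C, S = E(K, T) = 0x88; 0xB5 ⊕ 0x88 = 0x3D.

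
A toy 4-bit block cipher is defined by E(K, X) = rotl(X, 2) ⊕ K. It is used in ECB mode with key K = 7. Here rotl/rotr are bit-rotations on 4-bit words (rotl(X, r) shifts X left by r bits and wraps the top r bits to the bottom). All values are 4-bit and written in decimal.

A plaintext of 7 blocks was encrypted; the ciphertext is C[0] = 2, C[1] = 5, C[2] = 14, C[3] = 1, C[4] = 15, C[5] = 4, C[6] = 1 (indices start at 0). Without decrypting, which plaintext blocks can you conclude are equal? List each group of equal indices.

ECB encrypts each block independently with the same key, so equal ciphertext blocks imply equal plaintext blocks.
C[3] = C[6] = 1, so P[3] = P[6].

P[3] = P[6]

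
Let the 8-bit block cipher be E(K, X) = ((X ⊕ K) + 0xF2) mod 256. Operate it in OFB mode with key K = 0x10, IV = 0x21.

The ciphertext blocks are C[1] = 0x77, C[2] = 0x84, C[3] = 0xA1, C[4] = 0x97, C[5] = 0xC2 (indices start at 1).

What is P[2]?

OFB decryption: S_i = E(K, S_{i−1}) with S_{0} = IV; P_i = C_i ⊕ S_i.
P[1]: S = E(K, 0x21) = 0x23; 0x77 ⊕ 0x23 = 0x54.
P[2]: S = E(K, 0x23) = 0x25; 0x84 ⊕ 0x25 = 0xA1.

P[2] = 0xA1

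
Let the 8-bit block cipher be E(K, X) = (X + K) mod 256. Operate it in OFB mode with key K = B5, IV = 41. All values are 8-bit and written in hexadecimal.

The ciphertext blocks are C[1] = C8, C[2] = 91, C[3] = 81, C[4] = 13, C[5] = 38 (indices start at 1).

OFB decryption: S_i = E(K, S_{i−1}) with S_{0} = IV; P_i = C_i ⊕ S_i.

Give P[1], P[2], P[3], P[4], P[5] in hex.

P[1]: S = E(K, 41) = F6; C8 ⊕ F6 = 3E.
P[2]: S = E(K, F6) = AB; 91 ⊕ AB = 3A.
P[3]: S = E(K, AB) = 60; 81 ⊕ 60 = E1.
P[4]: S = E(K, 60) = 15; 13 ⊕ 15 = 06.
P[5]: S = E(K, 15) = CA; 38 ⊕ CA = F2.

P[1] = 3E, P[2] = 3A, P[3] = E1, P[4] = 06, P[5] = F2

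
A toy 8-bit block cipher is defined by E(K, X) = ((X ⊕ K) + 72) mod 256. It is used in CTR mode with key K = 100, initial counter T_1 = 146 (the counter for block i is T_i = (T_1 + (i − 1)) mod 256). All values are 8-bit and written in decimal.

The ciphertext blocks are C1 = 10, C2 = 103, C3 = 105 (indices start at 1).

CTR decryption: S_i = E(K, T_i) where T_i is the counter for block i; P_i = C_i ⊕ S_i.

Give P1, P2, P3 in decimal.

P1 = 52, P2 = 88, P3 = 81

P1: T = 146, S = E(K, T) = 62; 10 ⊕ 62 = 52.
P2: T = 147, S = E(K, T) = 63; 103 ⊕ 63 = 88.
P3: T = 148, S = E(K, T) = 56; 105 ⊕ 56 = 81.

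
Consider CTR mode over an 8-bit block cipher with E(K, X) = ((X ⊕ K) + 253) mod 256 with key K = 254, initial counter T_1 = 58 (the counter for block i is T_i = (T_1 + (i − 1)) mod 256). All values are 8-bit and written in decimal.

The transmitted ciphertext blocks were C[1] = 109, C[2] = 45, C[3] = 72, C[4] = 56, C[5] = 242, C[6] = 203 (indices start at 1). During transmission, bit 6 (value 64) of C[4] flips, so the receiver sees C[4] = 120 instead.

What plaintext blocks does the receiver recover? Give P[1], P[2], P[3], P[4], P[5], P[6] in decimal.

CTR decryption: S_i = E(K, T_i) where T_i is the counter for block i; P_i = C_i ⊕ S_i.
Only C[4] changed, to 120. In CTR, a change in C_i flips the same bit in P_i only; the keystream is unaffected. Decrypting the received ciphertext:
P[1]: T = 58, S = E(K, T) = 193; 109 ⊕ 193 = 172.
P[2]: T = 59, S = E(K, T) = 194; 45 ⊕ 194 = 239.
P[3]: T = 60, S = E(K, T) = 191; 72 ⊕ 191 = 247.
P[4]: T = 61, S = E(K, T) = 192; 120 ⊕ 192 = 184.
P[5]: T = 62, S = E(K, T) = 189; 242 ⊕ 189 = 79.
P[6]: T = 63, S = E(K, T) = 190; 203 ⊕ 190 = 117.
Blocks that differ from the original plaintext: P[4].

P[1] = 172, P[2] = 239, P[3] = 247, P[4] = 184, P[5] = 79, P[6] = 117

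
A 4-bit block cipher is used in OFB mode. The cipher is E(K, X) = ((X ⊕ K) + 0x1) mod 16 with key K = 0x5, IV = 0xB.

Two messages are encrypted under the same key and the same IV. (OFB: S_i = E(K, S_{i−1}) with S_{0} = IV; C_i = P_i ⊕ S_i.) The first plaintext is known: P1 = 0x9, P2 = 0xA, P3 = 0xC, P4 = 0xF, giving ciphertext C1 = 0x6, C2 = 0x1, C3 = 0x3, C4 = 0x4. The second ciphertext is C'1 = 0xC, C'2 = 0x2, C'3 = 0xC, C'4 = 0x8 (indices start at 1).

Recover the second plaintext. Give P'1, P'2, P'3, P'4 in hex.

P'1 = 0x3, P'2 = 0x9, P'3 = 0x3, P'4 = 0x3

In OFB with a reused IV, both messages share the same keystream S_i, so C_i ⊕ C'_i = P_i ⊕ P'_i and thus P'_i = P_i ⊕ C_i ⊕ C'_i.
P'1: 0x9 ⊕ 0x6 ⊕ 0xC = 0x3.
P'2: 0xA ⊕ 0x1 ⊕ 0x2 = 0x9.
P'3: 0xC ⊕ 0x3 ⊕ 0xC = 0x3.
P'4: 0xF ⊕ 0x4 ⊕ 0x8 = 0x3.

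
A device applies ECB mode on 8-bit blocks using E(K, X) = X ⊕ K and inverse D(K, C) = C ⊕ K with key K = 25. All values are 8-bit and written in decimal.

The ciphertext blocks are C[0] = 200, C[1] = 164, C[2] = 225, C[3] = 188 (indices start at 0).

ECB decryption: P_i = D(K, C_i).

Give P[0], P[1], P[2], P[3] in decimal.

P[0] = 209, P[1] = 189, P[2] = 248, P[3] = 165

P[0]: D(K, 200) = 209.
P[1]: D(K, 164) = 189.
P[2]: D(K, 225) = 248.
P[3]: D(K, 188) = 165.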